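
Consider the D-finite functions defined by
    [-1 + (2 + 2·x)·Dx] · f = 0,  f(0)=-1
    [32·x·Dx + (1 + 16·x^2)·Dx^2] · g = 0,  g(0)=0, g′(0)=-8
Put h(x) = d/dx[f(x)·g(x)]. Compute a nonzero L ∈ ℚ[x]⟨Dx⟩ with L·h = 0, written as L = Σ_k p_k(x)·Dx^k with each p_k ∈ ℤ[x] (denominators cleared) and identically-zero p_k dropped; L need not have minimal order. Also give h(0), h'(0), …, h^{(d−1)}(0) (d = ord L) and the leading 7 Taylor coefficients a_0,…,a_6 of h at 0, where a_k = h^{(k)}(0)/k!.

f: a_k = -1, -1/2, 1/8, -1/16, 5/128, -7/256, 21/1024, …
g: a_k = 0, -8, 0, 128/3, 0, -2048/5, 0, …
Product ⇒ symmetric product L₀, ord ≤ 2.
Derive L from L₀ (diff closure).
L = (125 + 640·x - 5728·x^2 - 6144·x^3 - 768·x^4) + (268 + 1164·x - 10368·x^2 - 29696·x^3 - 21504·x^4 - 3072·x^5)·Dx + (12 - 232·x - 372·x^2 - 4096·x^3 - 9088·x^4 - 6144·x^5 - 1024·x^6)·Dx^2  (order 2).
h: a_k = 8, 8, -131, -250/3, 99509/48, 97129/80, -63582493/1920, …
ICs: h(0) = 8, h′(0) = 8.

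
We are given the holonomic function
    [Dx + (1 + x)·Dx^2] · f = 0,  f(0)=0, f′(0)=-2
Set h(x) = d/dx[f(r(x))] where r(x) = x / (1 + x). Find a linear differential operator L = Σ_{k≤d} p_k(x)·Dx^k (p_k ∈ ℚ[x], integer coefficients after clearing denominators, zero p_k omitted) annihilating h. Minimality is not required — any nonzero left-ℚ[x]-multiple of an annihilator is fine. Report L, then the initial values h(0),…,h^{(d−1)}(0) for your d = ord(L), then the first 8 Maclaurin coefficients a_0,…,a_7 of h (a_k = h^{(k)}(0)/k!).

L = (3 + 4·x) + (1 + 3·x + 2·x^2)·Dx  (order 1).
h: a_k = -2, 6, -14, 30, -62, 126, -254, 510, …
ICs: h(0) = -2.

f: a_k = 0, -2, 1, -2/3, 1/2, -2/5, 1/3, -2/7, …
Substitute x→r, Dx→(1/r')Dx; clear ⇒ L₀.
h=h₀': d/dx-closure on L₀ ⇒ L.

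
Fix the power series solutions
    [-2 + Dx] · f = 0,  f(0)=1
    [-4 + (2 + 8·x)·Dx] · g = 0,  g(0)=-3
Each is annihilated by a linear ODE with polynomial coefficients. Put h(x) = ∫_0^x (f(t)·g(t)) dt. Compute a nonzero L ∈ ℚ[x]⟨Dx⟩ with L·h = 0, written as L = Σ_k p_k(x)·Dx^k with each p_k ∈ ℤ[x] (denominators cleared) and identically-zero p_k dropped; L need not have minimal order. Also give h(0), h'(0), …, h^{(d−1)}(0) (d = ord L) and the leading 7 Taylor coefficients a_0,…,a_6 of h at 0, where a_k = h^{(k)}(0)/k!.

L = (-4 - 8·x)·Dx + (1 + 4·x)·Dx^2  (order 2).
h: a_k = 0, -3, -6, -4, -4, 8/5, -112/15, …
ICs: h(0) = 0, h′(0) = -3.

f: a_k = 1, 2, 2, 4/3, 2/3, 4/15, 4/45, …
g: a_k = -3, -6, 6, -12, 30, -84, 252, …
Product ⇒ symmetric product L₀, ord ≤ 1.
h=∫h₀ ⇒ L = L₀·Dx.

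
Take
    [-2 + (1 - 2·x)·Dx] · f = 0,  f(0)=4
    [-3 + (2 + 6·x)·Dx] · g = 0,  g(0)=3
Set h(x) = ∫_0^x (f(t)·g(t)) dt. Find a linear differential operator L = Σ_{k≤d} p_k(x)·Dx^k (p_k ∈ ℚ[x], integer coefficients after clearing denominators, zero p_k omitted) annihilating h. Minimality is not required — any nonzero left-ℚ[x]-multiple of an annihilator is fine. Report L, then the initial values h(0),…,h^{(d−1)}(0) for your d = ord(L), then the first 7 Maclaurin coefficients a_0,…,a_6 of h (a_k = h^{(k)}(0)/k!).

L = (7 + 6·x)·Dx + (-2 - 2·x + 12·x^2)·Dx^2  (order 2).
h: a_k = 0, 12, 21, 47/2, 645/16, 1821/32, 13841/128, …
ICs: h(0) = 0, h′(0) = 12.

f: a_k = 4, 8, 16, 32, 64, 128, 256, …
g: a_k = 3, 9/2, -27/8, 81/16, -1215/128, 5103/256, -45927/1024, …
Sym-product of L_f,L_g gives L₀ (≤ ord 1).
h=∫h₀ ⇒ L = L₀·Dx.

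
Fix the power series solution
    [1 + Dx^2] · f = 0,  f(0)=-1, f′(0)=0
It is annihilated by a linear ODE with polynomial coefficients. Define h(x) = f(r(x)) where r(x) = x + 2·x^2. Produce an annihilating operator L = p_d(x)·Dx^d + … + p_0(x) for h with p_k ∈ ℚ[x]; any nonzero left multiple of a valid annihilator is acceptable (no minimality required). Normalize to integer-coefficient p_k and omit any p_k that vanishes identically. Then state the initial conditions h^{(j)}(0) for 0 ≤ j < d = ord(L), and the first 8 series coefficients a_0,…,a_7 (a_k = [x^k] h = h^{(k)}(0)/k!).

f: a_k = -1, 0, 1/2, 0, -1/24, 0, 1/720, 0, …
h₀=f(r): pull back L_f along r ⇒ L₀.
L = (1 + 12·x + 48·x^2 + 64·x^3) - 4·Dx + (1 + 4·x)·Dx^2  (order 2).
h: a_k = -1, 0, 1/2, 2, 47/24, -1/3, -719/720, -79/60, …
ICs: h(0) = -1, h′(0) = 0.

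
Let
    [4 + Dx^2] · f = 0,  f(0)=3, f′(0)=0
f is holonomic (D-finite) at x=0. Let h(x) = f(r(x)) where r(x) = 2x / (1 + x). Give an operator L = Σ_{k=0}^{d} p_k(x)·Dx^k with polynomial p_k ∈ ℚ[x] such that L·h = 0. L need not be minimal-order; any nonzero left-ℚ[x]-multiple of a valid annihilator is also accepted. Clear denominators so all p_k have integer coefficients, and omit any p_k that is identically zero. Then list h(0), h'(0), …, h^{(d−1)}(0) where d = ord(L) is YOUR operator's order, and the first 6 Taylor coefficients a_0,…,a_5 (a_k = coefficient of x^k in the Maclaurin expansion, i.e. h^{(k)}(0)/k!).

L = 16 + (2 + 6·x + 6·x^2 + 2·x^3)·Dx + (1 + 4·x + 6·x^2 + 4·x^3 + x^4)·Dx^2  (order 2).
h: a_k = 3, 0, -24, 48, -40, -32, …
ICs: h(0) = 3, h′(0) = 0.

f: a_k = 3, 0, -6, 0, 2, 0, …
f∘r: x↦r, Dx↦Dx/r' in L_f ⇒ L₀.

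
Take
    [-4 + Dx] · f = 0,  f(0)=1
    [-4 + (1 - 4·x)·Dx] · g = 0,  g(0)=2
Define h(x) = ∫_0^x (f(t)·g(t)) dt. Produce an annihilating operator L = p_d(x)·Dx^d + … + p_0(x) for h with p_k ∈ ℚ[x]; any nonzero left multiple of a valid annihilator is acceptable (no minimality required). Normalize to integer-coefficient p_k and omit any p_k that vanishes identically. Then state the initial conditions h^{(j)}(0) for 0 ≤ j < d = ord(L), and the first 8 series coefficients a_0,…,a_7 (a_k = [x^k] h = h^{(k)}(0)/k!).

f: a_k = 1, 4, 8, 32/3, 32/3, 128/15, 256/45, 1024/315, …
g: a_k = 2, 8, 32, 128, 512, 2048, 8192, 32768, …
f·g: L₀ = L_f ⊗_s L_g, ord ≤ 1·1.
h=∫h₀ ⇒ L = L₀·Dx.
L = (8 - 16·x)·Dx + (-1 + 4·x)·Dx^2  (order 2).
h: a_k = 0, 2, 8, 80/3, 256/3, 832/3, 41728/45, 1001984/315, …
ICs: h(0) = 0, h′(0) = 2.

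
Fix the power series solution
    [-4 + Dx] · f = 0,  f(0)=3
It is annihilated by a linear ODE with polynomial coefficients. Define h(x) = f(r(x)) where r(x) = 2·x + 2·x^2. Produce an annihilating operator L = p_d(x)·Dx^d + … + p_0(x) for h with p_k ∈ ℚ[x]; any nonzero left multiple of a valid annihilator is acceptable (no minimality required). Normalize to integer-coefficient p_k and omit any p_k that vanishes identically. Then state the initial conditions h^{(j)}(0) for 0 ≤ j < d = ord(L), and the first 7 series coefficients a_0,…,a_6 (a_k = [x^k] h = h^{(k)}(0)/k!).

L = (-8 - 16·x) + Dx  (order 1).
h: a_k = 3, 24, 120, 448, 1376, 18176/5, 127744/15, …
ICs: h(0) = 3.

f: a_k = 3, 12, 24, 32, 32, 128/5, 256/15, …
Substitute x→r, Dx→(1/r')Dx; clear ⇒ L₀.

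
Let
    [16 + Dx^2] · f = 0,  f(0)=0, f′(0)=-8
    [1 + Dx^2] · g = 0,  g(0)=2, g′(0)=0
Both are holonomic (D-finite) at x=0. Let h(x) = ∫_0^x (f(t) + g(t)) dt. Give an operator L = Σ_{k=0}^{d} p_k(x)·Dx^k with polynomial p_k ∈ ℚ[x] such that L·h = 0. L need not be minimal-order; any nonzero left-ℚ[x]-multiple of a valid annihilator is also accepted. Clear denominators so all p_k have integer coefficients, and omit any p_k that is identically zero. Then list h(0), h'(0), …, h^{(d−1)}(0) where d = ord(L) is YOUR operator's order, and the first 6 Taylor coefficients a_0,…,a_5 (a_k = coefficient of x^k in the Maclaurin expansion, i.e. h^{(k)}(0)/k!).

L = 16·Dx + 17·Dx^3 + Dx^5  (order 5).
h: a_k = 0, 2, -4, -1/3, 16/3, 1/60, …
ICs: h(0) = 0, h′(0) = 2, h′′(0) = -8, h′′′(0) = -2, h′′′′(0) = 128.

f: a_k = 0, -8, 0, 64/3, 0, -256/15, …
g: a_k = 2, 0, -1, 0, 1/12, 0, …
L₀ := lclm(L_f,L_g); ord L₀ ≤ 2+2.
∫: right-multiply L₀ by Dx.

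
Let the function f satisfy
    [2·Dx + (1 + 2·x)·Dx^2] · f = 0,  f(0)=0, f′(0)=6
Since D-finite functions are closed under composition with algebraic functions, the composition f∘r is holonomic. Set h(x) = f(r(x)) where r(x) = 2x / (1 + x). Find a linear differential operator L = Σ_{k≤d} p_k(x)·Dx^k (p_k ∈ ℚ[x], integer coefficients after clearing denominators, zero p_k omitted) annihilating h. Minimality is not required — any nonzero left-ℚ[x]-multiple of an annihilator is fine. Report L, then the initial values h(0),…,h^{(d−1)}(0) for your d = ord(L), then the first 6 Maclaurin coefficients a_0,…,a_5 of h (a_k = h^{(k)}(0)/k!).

L = (6 + 10·x)·Dx + (1 + 6·x + 5·x^2)·Dx^2  (order 2).
h: a_k = 0, 12, -36, 124, -468, 9372/5, …
ICs: h(0) = 0, h′(0) = 12.

f: a_k = 0, 6, -6, 8, -12, 96/5, …
Change of var in L_f (x↦r) gives L₀.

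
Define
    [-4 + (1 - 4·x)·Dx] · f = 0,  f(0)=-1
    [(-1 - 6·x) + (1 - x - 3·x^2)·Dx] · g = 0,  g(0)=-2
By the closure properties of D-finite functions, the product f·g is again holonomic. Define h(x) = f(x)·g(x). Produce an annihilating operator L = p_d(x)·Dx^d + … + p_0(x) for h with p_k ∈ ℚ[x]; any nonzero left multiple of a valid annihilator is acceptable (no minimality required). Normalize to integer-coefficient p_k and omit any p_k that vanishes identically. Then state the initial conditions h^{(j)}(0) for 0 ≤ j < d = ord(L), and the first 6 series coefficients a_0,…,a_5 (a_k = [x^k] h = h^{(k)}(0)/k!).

L = (-5 + 2·x + 36·x^2) + (1 - 5·x + x^2 + 12·x^3)·Dx  (order 1).
h: a_k = 2, 10, 48, 206, 862, 3528, …
ICs: h(0) = 2.

f: a_k = -1, -4, -16, -64, -256, -1024, …
g: a_k = -2, -2, -8, -14, -38, -80, …
f·g: L₀ = L_f ⊗_s L_g, ord ≤ 1·1.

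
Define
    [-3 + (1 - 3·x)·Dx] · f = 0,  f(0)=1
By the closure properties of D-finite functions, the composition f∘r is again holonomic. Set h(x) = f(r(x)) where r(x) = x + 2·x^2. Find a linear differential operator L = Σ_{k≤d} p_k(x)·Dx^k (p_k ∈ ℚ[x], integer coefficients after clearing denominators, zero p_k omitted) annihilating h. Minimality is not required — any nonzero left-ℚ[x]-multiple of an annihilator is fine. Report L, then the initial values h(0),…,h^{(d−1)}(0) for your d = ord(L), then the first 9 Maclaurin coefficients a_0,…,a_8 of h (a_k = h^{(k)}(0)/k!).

f: a_k = 1, 3, 9, 27, 81, 243, 729, 2187, 6561, …
L₀ from L_f via x↦r, Dx↦r'^{-1}Dx.
L = (3 + 12·x) + (-1 + 3·x + 6·x^2)·Dx  (order 1).
h: a_k = 1, 3, 15, 63, 279, 1215, 5319, 23247, 101655, …
ICs: h(0) = 1.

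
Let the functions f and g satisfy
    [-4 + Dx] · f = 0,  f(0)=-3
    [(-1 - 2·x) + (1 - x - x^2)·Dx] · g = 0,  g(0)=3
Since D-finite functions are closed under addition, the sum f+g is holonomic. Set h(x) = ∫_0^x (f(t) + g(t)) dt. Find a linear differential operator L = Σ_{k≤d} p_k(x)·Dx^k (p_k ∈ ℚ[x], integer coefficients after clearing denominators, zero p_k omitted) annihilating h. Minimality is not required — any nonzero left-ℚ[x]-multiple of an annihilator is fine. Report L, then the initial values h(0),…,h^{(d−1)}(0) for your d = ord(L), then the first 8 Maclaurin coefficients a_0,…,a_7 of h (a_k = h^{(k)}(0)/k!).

L = (8·x + 72·x^2 + 32·x^3)·Dx + (12 - 38·x - 22·x^2 + 32·x^3 + 16·x^4)·Dx^2 + (-3 + 9·x + x^2 - 10·x^3 - 4·x^4)·Dx^3  (order 3).
h: a_k = 0, 0, -9/2, -6, -23/4, -17/5, -4/15, 47/15, …
ICs: h(0) = 0, h′(0) = 0, h′′(0) = -9.

f: a_k = -3, -12, -24, -32, -32, -128/5, -256/15, -1024/105, …
g: a_k = 3, 3, 6, 9, 15, 24, 39, 63, …
h₀=f+g: left-lcm gives L₀, ord ≤ 2.
h=∫h₀ ⇒ L = L₀·Dx.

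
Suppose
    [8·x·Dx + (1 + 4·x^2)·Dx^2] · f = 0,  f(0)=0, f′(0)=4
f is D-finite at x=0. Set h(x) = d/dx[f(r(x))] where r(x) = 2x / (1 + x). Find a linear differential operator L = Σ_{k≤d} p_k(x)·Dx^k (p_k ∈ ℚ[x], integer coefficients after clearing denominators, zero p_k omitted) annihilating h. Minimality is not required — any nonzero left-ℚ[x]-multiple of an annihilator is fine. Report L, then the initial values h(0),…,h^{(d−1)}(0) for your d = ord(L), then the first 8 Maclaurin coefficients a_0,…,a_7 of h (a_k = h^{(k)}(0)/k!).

f: a_k = 0, 4, 0, -16/3, 0, 64/5, 0, -256/7, …
Change of var in L_f (x↦r) gives L₀.
Derive L from L₀ (diff closure).
L = (2 + 34·x) + (1 + 2·x + 17·x^2)·Dx  (order 1).
h: a_k = 8, -16, -104, 480, 808, -9776, 5816, 154560, …
ICs: h(0) = 8.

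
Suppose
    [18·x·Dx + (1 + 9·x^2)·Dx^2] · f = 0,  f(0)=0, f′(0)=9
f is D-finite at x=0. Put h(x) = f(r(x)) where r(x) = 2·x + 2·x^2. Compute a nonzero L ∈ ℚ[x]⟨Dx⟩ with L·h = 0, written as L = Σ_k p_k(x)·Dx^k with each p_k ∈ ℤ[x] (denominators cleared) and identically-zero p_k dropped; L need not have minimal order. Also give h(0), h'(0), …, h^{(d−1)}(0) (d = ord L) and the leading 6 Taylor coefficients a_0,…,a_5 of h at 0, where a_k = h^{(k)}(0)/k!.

f: a_k = 0, 9, 0, -27, 0, 729/5, …
Change of var in L_f (x↦r) gives L₀.
L = (-2 + 72·x + 288·x^2 + 432·x^3 + 216·x^4)·Dx + (1 + 2·x + 36·x^2 + 144·x^3 + 180·x^4 + 72·x^5)·Dx^2  (order 2).
h: a_k = 0, 18, 18, -216, -648, 20088/5, …
ICs: h(0) = 0, h′(0) = 18.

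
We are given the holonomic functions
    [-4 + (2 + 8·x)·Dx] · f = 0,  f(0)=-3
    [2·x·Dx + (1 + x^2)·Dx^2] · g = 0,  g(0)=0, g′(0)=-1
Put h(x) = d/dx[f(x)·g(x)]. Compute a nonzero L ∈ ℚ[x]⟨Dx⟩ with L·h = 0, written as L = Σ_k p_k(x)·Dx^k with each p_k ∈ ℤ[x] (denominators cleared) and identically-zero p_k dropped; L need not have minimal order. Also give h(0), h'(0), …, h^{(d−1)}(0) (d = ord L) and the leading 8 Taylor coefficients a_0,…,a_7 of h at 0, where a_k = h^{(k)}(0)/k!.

L = (-10 + 40·x + 98·x^2 - 24·x^3 - 12·x^4) + (13 + 66·x + 117·x^2 + 226·x^3 - 84·x^4 - 48·x^5)·Dx + (3 + 23·x + 42·x^2 - x^3 + 23·x^4 - 24·x^5 - 16·x^6)·Dx^2  (order 2).
h: a_k = 3, 12, -21, 40, -137, 2436/5, -8527/5, 214352/35, …
ICs: h(0) = 3, h′(0) = 12.

f: a_k = -3, -6, 6, -12, 30, -84, 252, -792, …
g: a_k = 0, -1, 0, 1/3, 0, -1/5, 0, 1/7, …
Product ⇒ symmetric product L₀, ord ≤ 2.
Differentiate: ansatz ord ≤ ord L₀ ⇒ L.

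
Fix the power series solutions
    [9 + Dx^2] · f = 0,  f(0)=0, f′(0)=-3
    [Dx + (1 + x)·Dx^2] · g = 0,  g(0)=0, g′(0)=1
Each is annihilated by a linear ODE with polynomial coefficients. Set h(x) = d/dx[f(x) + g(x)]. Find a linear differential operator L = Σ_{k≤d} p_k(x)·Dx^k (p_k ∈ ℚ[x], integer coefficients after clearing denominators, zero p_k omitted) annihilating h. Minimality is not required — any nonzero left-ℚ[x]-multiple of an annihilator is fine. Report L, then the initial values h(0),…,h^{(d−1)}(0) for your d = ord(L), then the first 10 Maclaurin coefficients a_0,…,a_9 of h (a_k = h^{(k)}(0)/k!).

L = (135 + 162·x + 81·x^2) + (99 + 261·x + 243·x^2 + 81·x^3)·Dx + (15 + 18·x + 9·x^2)·Dx^2 + (11 + 29·x + 27·x^2 + 9·x^3)·Dx^3  (order 3).
h: a_k = -2, -1, 29/2, -1, -73/8, -1, 323/80, -1, 2293/4480, -1, …
ICs: h(0) = -2, h′(0) = -1, h′′(0) = 29.

f: a_k = 0, -3, 0, 9/2, 0, -81/40, 0, 243/560, 0, -243/4480, …
g: a_k = 0, 1, -1/2, 1/3, -1/4, 1/5, -1/6, 1/7, -1/8, 1/9, …
f+g: L₀ = lclm(L_f,L_g), ord ≤ 2+2.
Derive L from L₀ (diff closure).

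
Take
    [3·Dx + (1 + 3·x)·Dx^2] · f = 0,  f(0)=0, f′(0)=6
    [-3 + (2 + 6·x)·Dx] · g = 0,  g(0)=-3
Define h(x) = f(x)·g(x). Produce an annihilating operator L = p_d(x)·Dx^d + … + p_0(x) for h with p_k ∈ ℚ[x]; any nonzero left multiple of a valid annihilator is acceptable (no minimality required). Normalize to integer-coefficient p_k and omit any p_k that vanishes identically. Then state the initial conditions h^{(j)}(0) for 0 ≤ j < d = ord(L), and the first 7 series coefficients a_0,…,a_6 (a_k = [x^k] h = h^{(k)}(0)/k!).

f: a_k = 0, 6, -9, 18, -81/2, 486/5, -243, …
g: a_k = -3, -9/2, 27/8, -81/16, 1215/128, -5103/256, 45927/1024, …
f·g: L₀ = L_f ⊗_s L_g, ord ≤ 2·1.
L = 9 + (4 + 24·x + 36·x^2)·Dx^2  (order 2).
h: a_k = 0, -18, 0, 27/4, -81/4, 17253/320, -22599/160, …
ICs: h(0) = 0, h′(0) = -18.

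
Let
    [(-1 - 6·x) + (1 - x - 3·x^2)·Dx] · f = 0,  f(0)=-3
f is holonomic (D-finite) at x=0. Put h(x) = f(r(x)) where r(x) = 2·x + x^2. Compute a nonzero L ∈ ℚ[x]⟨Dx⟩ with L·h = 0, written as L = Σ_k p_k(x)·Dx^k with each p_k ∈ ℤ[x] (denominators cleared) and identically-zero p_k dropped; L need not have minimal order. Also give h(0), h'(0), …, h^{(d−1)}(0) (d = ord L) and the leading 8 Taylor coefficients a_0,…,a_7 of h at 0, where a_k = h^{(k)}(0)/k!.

f: a_k = -3, -3, -12, -21, -57, -120, -291, -651, …
Change of var in L_f (x↦r) gives L₀.
L = (2 + 26·x + 36·x^2 + 12·x^3) + (-1 + 2·x + 13·x^2 + 12·x^3 + 3·x^4)·Dx  (order 1).
h: a_k = -3, -6, -51, -216, -1176, -5790, -29613, -149256, …
ICs: h(0) = -3.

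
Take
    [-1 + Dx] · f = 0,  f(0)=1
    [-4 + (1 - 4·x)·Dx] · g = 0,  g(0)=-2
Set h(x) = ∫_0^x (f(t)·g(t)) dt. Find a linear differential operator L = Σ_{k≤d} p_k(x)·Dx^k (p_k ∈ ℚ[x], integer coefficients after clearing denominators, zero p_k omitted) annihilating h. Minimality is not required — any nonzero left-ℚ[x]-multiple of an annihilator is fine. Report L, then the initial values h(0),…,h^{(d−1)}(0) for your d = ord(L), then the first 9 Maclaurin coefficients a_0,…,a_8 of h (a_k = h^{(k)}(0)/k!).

L = (5 - 4·x)·Dx + (-1 + 4·x)·Dx^2  (order 2).
h: a_k = 0, -2, -5, -41/3, -493/12, -7889/60, -157781/360, -757349/504, -106028861/20160, …
ICs: h(0) = 0, h′(0) = -2.

f: a_k = 1, 1, 1/2, 1/6, 1/24, 1/120, 1/720, 1/5040, 1/40320, …
g: a_k = -2, -8, -32, -128, -512, -2048, -8192, -32768, -131072, …
L₀ := L_f ⊗_s L_g (sym. prod.), ord ≤ 1.
Integrate: L := L₀·Dx.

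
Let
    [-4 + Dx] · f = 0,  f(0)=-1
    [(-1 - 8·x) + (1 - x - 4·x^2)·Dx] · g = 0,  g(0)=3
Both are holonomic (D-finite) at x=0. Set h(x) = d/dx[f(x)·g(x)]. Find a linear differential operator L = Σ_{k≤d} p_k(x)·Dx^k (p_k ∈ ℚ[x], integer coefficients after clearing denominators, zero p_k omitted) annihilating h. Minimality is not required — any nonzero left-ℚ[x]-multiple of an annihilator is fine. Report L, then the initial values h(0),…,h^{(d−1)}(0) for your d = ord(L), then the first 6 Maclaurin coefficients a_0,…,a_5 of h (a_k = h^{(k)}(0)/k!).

L = (34 + 48·x - 112·x^2 - 128·x^3 + 256·x^4) + (-5 + x + 40·x^2 - 64·x^4)·Dx  (order 1).
h: a_k = -15, -102, -429, -1516, -4883, -15058, …
ICs: h(0) = -15.

f: a_k = -1, -4, -8, -32/3, -32/3, -128/15, …
g: a_k = 3, 3, 15, 27, 87, 195, …
L₀ := L_f ⊗_s L_g (sym. prod.), ord ≤ 1.
h₀' ⇒ L via d/dx closure of L₀.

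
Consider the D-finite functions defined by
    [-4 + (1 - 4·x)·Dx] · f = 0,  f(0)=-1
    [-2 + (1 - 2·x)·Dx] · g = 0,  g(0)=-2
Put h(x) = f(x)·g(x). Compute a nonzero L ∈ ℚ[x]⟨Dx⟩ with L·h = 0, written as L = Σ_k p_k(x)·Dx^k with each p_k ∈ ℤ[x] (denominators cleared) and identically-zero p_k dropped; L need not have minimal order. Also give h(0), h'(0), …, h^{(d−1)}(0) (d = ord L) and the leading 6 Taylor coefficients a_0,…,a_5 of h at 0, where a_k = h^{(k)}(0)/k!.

f: a_k = -1, -4, -16, -64, -256, -1024, …
g: a_k = -2, -4, -8, -16, -32, -64, …
h₀=f·g: eliminate ⇒ L₀, order ≤ 1·1.
L = (-6 + 16·x) + (1 - 6·x + 8·x^2)·Dx  (order 1).
h: a_k = 2, 12, 56, 240, 992, 4032, …
ICs: h(0) = 2.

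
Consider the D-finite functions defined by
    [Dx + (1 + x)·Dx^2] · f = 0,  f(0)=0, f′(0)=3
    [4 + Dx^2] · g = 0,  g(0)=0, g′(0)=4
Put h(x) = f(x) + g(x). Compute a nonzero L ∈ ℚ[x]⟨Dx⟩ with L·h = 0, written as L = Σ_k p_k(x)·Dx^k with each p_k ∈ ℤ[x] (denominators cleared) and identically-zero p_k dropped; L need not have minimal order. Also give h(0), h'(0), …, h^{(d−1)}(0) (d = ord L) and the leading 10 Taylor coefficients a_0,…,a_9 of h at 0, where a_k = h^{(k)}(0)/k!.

f: a_k = 0, 3, -3/2, 1, -3/4, 3/5, -1/2, 3/7, -3/8, 1/3, …
g: a_k = 0, 4, 0, -8/3, 0, 8/15, 0, -16/315, 0, 8/2835, …
h₀=f+g: left-lcm gives L₀, ord ≤ 4.
L = (20 + 16·x + 8·x^2)·Dx + (12 + 28·x + 24·x^2 + 8·x^3)·Dx^2 + (5 + 4·x + 2·x^2)·Dx^3 + (3 + 7·x + 6·x^2 + 2·x^3)·Dx^4  (order 4).
h: a_k = 0, 7, -3/2, -5/3, -3/4, 17/15, -1/2, 17/45, -3/8, 953/2835, …
ICs: h(0) = 0, h′(0) = 7, h′′(0) = -3, h′′′(0) = -10.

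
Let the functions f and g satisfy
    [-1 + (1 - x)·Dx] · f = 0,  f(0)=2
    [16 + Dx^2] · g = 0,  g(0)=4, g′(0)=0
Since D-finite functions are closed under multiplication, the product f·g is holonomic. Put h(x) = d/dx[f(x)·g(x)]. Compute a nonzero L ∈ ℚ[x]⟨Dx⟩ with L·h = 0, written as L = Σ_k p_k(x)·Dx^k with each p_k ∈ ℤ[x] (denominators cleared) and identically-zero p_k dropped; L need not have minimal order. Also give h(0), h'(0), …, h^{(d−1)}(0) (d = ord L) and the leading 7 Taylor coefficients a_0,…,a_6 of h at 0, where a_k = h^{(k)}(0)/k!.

L = (14 - 32·x + 16·x^2) + (-2 + 2·x)·Dx + (1 - 2·x + x^2)·Dx^2  (order 2).
h: a_k = 8, -112, -168, 352/3, 440/3, -1456/15, -5096/45, …
ICs: h(0) = 8, h′(0) = -112.

f: a_k = 2, 2, 2, 2, 2, 2, 2, …
g: a_k = 4, 0, -32, 0, 128/3, 0, -1024/45, …
f·g: L₀ = L_f ⊗_s L_g, ord ≤ 1·2.
Differentiate: ansatz ord ≤ ord L₀ ⇒ L.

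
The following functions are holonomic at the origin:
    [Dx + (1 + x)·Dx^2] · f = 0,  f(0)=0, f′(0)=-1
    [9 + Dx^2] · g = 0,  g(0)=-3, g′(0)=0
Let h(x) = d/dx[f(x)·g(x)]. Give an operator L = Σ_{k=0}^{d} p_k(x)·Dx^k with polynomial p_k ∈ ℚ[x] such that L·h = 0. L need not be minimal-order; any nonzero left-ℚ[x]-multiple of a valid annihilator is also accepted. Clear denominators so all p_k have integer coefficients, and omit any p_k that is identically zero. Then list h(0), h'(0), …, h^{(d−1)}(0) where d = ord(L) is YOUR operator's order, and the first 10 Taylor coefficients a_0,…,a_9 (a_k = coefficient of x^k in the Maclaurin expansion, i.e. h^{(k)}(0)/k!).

f: a_k = 0, -1, 1/2, -1/3, 1/4, -1/5, 1/6, -1/7, 1/8, -1/9, …
g: a_k = -3, 0, 27/2, 0, -81/8, 0, 243/80, 0, -2187/4480, 0, …
Sym-product of L_f,L_g gives L₀ (≤ ord 4).
h=h₀': d/dx-closure on L₀ ⇒ L.
L = (13743 + 107892·x + 319302·x^2 + 475308·x^3 + 381267·x^4 + 157464·x^5 + 26244·x^6) + (4104 + 24192·x + 53460·x^2 + 56700·x^3 + 29160·x^4 + 5832·x^5)·Dx + (4020 + 27828·x + 76770·x^2 + 109512·x^3 + 85698·x^4 + 34992·x^5 + 5832·x^6)·Dx^2 + (456 + 2688·x + 5940·x^2 + 6300·x^3 + 3240·x^4 + 648·x^5)·Dx^3 + (277 + 1760·x + 4588·x^2 + 6300·x^3 + 4815·x^4 + 1944·x^5 + 324·x^6)·Dx^4  (order 4).
h: a_k = 3, -3, -75/2, 24, 249/8, -105/8, -1083/80, 69/10, -3813/4480, 1929/896, …
ICs: h(0) = 3, h′(0) = -3, h′′(0) = -75, h′′′(0) = 144.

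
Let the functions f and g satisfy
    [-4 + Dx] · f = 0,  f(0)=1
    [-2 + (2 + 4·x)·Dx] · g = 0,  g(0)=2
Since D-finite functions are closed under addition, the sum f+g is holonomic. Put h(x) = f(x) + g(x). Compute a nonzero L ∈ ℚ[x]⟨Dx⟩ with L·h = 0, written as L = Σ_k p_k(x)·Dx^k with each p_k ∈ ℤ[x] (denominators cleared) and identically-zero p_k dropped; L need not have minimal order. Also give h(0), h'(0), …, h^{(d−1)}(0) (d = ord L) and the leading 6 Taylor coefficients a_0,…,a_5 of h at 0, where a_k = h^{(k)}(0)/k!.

f: a_k = 1, 4, 8, 32/3, 32/3, 128/15, …
g: a_k = 2, 2, -1, 1, -5/4, 7/4, …
h₀=f+g: left-lcm gives L₀, ord ≤ 2.
L = (20 + 32·x) + (-17 - 64·x - 64·x^2)·Dx + (3 + 14·x + 16·x^2)·Dx^2  (order 2).
h: a_k = 3, 6, 7, 35/3, 113/12, 617/60, …
ICs: h(0) = 3, h′(0) = 6.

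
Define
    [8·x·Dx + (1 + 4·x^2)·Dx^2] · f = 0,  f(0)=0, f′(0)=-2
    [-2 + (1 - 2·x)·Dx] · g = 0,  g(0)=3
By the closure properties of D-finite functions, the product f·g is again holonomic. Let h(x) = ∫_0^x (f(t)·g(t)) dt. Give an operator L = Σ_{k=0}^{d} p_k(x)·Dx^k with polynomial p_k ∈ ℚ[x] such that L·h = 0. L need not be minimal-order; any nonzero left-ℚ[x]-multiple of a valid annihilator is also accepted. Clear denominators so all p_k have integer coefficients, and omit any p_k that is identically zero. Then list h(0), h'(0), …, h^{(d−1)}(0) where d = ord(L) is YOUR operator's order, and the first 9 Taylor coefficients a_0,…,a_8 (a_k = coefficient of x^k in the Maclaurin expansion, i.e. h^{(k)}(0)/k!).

L = 16·x·Dx + (4 - 8·x + 32·x^2)·Dx^2 + (-1 + 2·x - 4·x^2 + 8·x^3)·Dx^3  (order 3).
h: a_k = 0, 0, -3, -4, -4, -32/5, -208/15, -832/35, -1216/35, …
ICs: h(0) = 0, h′(0) = 0, h′′(0) = -6.

f: a_k = 0, -2, 0, 8/3, 0, -32/5, 0, 128/7, 0, …
g: a_k = 3, 6, 12, 24, 48, 96, 192, 384, 768, …
Sym-product of L_f,L_g gives L₀ (≤ ord 2).
h=∫h₀ ⇒ L = L₀·Dx.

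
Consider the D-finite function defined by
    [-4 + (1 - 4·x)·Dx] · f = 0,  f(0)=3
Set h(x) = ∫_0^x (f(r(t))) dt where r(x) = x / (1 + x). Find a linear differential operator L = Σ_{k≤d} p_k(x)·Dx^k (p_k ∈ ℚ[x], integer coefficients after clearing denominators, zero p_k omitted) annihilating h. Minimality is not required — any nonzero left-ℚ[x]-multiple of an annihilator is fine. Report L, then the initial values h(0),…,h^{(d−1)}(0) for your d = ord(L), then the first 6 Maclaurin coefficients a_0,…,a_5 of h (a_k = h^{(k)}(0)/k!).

f: a_k = 3, 12, 48, 192, 768, 3072, …
Change of var in L_f (x↦r) gives L₀.
∫: right-multiply L₀ by Dx.
L = 4·Dx + (-1 + 2·x + 3·x^2)·Dx^2  (order 2).
h: a_k = 0, 3, 6, 12, 27, 324/5, …
ICs: h(0) = 0, h′(0) = 3.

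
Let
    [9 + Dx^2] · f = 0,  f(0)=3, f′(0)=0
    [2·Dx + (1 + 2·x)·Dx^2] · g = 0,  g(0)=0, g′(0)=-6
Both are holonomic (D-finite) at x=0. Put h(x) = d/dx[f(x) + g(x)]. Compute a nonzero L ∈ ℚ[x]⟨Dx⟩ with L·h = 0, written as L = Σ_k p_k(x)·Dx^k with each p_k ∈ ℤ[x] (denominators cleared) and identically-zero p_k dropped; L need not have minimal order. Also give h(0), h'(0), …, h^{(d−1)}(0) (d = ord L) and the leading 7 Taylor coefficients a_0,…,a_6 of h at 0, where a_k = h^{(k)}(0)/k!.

L = (594 + 648·x + 648·x^2) + (153 + 630·x + 972·x^2 + 648·x^3)·Dx + (66 + 72·x + 72·x^2)·Dx^2 + (17 + 70·x + 108·x^2 + 72·x^3)·Dx^3  (order 3).
h: a_k = -6, -15, -24, 177/2, -96, 6951/40, -384, …
ICs: h(0) = -6, h′(0) = -15, h′′(0) = -48.

f: a_k = 3, 0, -27/2, 0, 81/8, 0, -243/80, …
g: a_k = 0, -6, 6, -8, 12, -96/5, 32, …
L₀ := lclm(L_f,L_g); ord L₀ ≤ 2+2.
h=h₀': d/dx-closure on L₀ ⇒ L.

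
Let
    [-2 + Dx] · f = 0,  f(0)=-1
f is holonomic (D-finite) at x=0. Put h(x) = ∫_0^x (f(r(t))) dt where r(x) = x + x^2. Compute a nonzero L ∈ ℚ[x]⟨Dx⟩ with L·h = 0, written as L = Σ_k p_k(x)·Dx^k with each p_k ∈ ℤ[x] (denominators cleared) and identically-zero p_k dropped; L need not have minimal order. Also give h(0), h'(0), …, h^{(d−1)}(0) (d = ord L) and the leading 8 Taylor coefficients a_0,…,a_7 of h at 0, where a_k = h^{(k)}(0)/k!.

f: a_k = -1, -2, -2, -4/3, -2/3, -4/15, -4/45, -8/315, …
Substitute x→r, Dx→(1/r')Dx; clear ⇒ L₀.
Integrate: L := L₀·Dx.
L = (-2 - 4·x)·Dx + Dx^2  (order 2).
h: a_k = 0, -1, -1, -4/3, -4/3, -4/3, -52/45, -304/315, …
ICs: h(0) = 0, h′(0) = -1.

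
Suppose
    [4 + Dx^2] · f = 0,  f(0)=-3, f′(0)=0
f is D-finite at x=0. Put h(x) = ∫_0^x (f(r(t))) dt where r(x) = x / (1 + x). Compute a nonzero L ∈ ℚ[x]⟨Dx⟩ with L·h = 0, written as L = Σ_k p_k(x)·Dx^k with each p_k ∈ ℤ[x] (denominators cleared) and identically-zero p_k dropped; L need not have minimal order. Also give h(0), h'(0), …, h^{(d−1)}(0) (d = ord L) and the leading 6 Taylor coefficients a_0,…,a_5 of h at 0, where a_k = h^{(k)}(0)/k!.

L = 4·Dx + (2 + 6·x + 6·x^2 + 2·x^3)·Dx^2 + (1 + 4·x + 6·x^2 + 4·x^3 + x^4)·Dx^3  (order 3).
h: a_k = 0, -3, 0, 2, -3, 16/5, …
ICs: h(0) = 0, h′(0) = -3, h′′(0) = 0.

f: a_k = -3, 0, 6, 0, -2, 0, …
L₀ from L_f via x↦r, Dx↦r'^{-1}Dx.
h=∫₀ˣh₀: take L = L₀·Dx.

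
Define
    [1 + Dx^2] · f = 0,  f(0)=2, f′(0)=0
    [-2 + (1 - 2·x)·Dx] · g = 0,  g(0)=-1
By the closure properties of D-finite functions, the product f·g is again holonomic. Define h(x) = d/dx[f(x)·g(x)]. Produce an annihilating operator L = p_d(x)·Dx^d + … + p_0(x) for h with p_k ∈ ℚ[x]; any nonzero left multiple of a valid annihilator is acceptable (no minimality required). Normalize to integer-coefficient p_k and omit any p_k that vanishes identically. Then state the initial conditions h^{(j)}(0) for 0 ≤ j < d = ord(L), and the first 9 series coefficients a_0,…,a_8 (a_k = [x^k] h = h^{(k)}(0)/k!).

L = (-7 - 4·x + 4·x^2) + (-4 + 8·x)·Dx + (1 - 4·x + 4·x^2)·Dx^2  (order 2).
h: a_k = -4, -14, -42, -337/3, -1685/6, -40439/60, -283073/180, -9058337/2520, -9058337/1120, …
ICs: h(0) = -4, h′(0) = -14.

f: a_k = 2, 0, -1, 0, 1/12, 0, -1/360, 0, 1/20160, …
g: a_k = -1, -2, -4, -8, -16, -32, -64, -128, -256, …
L₀ := L_f ⊗_s L_g (sym. prod.), ord ≤ 2.
Differentiate: ansatz ord ≤ ord L₀ ⇒ L.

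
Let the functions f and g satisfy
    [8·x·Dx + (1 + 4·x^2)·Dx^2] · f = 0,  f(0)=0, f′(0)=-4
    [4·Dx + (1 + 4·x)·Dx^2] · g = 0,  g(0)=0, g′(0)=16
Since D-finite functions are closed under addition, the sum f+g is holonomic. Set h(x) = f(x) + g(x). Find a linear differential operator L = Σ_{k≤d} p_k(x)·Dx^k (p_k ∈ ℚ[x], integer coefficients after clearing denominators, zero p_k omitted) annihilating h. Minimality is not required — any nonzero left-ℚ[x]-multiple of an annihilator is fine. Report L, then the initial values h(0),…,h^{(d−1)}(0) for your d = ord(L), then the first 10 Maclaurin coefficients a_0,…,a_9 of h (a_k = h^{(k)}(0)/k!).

L = (-8 - 96·x + 96·x^2 + 128·x^3)·Dx + (-10 - 16·x - 72·x^2 + 192·x^3 + 256·x^4)·Dx^2 + (-1 - 2·x + 8·x^2 + 8·x^3 + 48·x^4 + 64·x^5)·Dx^3  (order 3).
h: a_k = 0, 12, -32, 272/3, -256, 4032/5, -8192/3, 65792/7, -32768, 349184/3, …
ICs: h(0) = 0, h′(0) = 12, h′′(0) = -64.

f: a_k = 0, -4, 0, 16/3, 0, -64/5, 0, 256/7, 0, -1024/9, …
g: a_k = 0, 16, -32, 256/3, -256, 4096/5, -8192/3, 65536/7, -32768, 1048576/9, …
L₀ := lclm(L_f,L_g); ord L₀ ≤ 2+2.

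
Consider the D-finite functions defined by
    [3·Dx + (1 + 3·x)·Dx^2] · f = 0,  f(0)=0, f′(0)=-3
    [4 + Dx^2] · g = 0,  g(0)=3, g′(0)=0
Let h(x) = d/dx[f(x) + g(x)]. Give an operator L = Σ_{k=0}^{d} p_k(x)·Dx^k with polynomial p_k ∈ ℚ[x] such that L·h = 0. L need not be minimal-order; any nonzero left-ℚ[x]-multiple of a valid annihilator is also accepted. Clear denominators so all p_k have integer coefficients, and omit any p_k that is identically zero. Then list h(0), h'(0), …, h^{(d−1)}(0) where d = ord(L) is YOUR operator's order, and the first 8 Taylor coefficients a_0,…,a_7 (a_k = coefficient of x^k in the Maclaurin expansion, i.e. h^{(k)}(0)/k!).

L = (348 + 144·x + 216·x^2) + (44 + 180·x + 216·x^2 + 216·x^3)·Dx + (87 + 36·x + 54·x^2)·Dx^2 + (11 + 45·x + 54·x^2 + 54·x^3)·Dx^3  (order 3).
h: a_k = -3, -3, -27, 89, -243, 3637/5, -2187, 688921/105, …
ICs: h(0) = -3, h′(0) = -3, h′′(0) = -54.

f: a_k = 0, -3, 9/2, -9, 81/4, -243/5, 243/2, -2187/7, …
g: a_k = 3, 0, -6, 0, 2, 0, -4/15, 0, …
Weyl lclm of L_f,L_g ⇒ L₀ (ord ≤ 4).
h₀' ⇒ L via d/dx closure of L₀.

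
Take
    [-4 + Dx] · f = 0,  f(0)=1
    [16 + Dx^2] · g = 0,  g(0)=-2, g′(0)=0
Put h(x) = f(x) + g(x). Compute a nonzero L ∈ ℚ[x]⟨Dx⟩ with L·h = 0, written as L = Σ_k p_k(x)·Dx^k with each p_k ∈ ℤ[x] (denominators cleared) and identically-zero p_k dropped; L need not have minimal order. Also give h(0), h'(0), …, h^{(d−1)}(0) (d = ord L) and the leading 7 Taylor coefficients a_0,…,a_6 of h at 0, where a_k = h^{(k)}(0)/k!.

L = -64 + 16·Dx - 4·Dx^2 + Dx^3  (order 3).
h: a_k = -1, 4, 24, 32/3, -32/3, 128/15, 256/15, …
ICs: h(0) = -1, h′(0) = 4, h′′(0) = 48.

f: a_k = 1, 4, 8, 32/3, 32/3, 128/15, 256/45, …
g: a_k = -2, 0, 16, 0, -64/3, 0, 512/45, …
Sum ⇒ L₀ = lclm(L_f,L_g) in ℚ(x)⟨Dx⟩.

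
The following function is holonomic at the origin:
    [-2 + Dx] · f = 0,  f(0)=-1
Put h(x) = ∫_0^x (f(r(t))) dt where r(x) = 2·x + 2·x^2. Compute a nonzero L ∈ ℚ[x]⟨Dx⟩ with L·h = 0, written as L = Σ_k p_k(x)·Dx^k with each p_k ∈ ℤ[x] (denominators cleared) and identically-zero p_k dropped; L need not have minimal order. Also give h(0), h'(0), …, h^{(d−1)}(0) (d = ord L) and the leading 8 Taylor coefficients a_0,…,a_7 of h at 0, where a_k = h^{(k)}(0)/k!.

L = (-4 - 8·x)·Dx + Dx^2  (order 2).
h: a_k = 0, -1, -2, -4, -20/3, -152/15, -208/15, -5536/315, …
ICs: h(0) = 0, h′(0) = -1.

f: a_k = -1, -2, -2, -4/3, -2/3, -4/15, -4/45, -8/315, …
f∘r: x↦r, Dx↦Dx/r' in L_f ⇒ L₀.
h=∫h₀ ⇒ L = L₀·Dx.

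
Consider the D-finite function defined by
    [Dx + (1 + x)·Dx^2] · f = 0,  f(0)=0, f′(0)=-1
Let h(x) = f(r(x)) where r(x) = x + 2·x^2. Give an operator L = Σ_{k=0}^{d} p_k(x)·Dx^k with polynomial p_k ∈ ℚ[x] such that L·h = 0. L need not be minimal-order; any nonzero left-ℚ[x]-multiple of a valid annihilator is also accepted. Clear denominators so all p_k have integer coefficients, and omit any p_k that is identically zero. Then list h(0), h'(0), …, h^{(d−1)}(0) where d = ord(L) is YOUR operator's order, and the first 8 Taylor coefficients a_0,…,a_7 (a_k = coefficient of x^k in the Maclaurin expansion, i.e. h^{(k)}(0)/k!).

L = (-3 + 4·x + 8·x^2)·Dx + (1 + 5·x + 6·x^2 + 8·x^3)·Dx^2  (order 2).
h: a_k = 0, -1, -3/2, 5/3, 1/4, -11/5, 3/2, 13/7, …
ICs: h(0) = 0, h′(0) = -1.

f: a_k = 0, -1, 1/2, -1/3, 1/4, -1/5, 1/6, -1/7, …
Change of var in L_f (x↦r) gives L₀.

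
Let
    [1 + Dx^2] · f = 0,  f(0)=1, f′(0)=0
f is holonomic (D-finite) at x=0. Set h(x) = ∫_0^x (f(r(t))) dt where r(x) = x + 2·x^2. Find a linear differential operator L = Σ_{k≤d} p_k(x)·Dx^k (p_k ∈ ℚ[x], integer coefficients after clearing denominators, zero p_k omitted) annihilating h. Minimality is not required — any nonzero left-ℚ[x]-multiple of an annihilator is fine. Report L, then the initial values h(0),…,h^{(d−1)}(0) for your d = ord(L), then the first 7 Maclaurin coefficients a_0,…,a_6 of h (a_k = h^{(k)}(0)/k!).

L = (1 + 12·x + 48·x^2 + 64·x^3)·Dx - 4·Dx^2 + (1 + 4·x)·Dx^3  (order 3).
h: a_k = 0, 1, 0, -1/6, -1/2, -47/120, 1/18, …
ICs: h(0) = 0, h′(0) = 1, h′′(0) = 0.

f: a_k = 1, 0, -1/2, 0, 1/24, 0, -1/720, …
Change of var in L_f (x↦r) gives L₀.
Integrate: L := L₀·Dx.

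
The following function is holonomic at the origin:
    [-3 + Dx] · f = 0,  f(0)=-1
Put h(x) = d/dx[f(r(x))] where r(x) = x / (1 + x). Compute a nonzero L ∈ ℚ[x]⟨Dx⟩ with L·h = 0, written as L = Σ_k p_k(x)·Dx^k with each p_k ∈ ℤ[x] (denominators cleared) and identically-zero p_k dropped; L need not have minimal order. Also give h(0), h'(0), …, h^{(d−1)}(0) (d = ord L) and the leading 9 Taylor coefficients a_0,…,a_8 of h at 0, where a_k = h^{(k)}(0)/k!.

L = (1 - 2·x) + (-1 - 2·x - x^2)·Dx  (order 1).
h: a_k = -3, -3, 9/2, -3/2, -21/8, 207/40, -411/80, 1623/560, 1917/4480, …
ICs: h(0) = -3.

f: a_k = -1, -3, -9/2, -9/2, -27/8, -81/40, -81/80, -243/560, -729/4480, …
Substitute x→r, Dx→(1/r')Dx; clear ⇒ L₀.
h=h₀': d/dx-closure on L₀ ⇒ L.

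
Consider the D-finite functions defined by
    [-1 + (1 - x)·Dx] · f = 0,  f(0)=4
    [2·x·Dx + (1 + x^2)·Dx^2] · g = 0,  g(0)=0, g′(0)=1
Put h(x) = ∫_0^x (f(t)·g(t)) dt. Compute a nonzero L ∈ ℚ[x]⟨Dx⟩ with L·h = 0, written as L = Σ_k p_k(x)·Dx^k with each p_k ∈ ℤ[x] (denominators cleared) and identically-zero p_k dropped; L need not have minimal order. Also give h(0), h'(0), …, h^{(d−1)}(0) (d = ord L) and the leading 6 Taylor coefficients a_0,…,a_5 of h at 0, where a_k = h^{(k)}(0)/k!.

f: a_k = 4, 4, 4, 4, 4, 4, …
g: a_k = 0, 1, 0, -1/3, 0, 1/5, …
Product ⇒ symmetric product L₀, ord ≤ 2.
Integrate: L := L₀·Dx.
L = 2·x·Dx + (2 - 2·x + 4·x^2)·Dx^2 + (-1 + x - x^2 + x^3)·Dx^3  (order 3).
h: a_k = 0, 0, 2, 4/3, 2/3, 8/15, …
ICs: h(0) = 0, h′(0) = 0, h′′(0) = 4.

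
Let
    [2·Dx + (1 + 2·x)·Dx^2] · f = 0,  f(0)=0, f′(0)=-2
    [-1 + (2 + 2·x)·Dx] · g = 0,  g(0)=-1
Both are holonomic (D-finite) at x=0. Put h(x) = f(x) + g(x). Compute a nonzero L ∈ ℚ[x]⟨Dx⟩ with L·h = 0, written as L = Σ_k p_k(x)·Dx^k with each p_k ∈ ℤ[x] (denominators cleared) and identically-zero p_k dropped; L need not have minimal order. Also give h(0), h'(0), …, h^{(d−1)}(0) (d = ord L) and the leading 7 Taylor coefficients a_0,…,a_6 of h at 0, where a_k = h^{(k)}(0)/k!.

L = (10 + 4·x)·Dx + (29 + 52·x + 20·x^2)·Dx^2 + (6 + 22·x + 24·x^2 + 8·x^3)·Dx^3  (order 3).
h: a_k = -1, -5/2, 17/8, -131/48, 517/128, -8227/1280, 32831/3072, …
ICs: h(0) = -1, h′(0) = -5/2, h′′(0) = 17/4.

f: a_k = 0, -2, 2, -8/3, 4, -32/5, 32/3, …
g: a_k = -1, -1/2, 1/8, -1/16, 5/128, -7/256, 21/1024, …
Sum ⇒ L₀ = lclm(L_f,L_g) in ℚ(x)⟨Dx⟩.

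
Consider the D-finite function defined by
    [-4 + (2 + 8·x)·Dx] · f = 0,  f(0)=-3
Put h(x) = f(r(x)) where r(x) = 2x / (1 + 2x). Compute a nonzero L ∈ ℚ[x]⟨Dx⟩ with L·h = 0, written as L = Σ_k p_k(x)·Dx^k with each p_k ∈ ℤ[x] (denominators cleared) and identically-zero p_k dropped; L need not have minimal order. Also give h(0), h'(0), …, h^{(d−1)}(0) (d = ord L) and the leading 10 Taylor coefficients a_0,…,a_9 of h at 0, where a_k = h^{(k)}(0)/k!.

L = -4 + (1 + 12·x + 20·x^2)·Dx  (order 1).
h: a_k = -3, -12, 48, -240, 1440, -9792, 72192, -561408, 4531200, -37585920, …
ICs: h(0) = -3.

f: a_k = -3, -6, 6, -12, 30, -84, 252, -792, 2574, -8580, …
Change of var in L_f (x↦r) gives L₀.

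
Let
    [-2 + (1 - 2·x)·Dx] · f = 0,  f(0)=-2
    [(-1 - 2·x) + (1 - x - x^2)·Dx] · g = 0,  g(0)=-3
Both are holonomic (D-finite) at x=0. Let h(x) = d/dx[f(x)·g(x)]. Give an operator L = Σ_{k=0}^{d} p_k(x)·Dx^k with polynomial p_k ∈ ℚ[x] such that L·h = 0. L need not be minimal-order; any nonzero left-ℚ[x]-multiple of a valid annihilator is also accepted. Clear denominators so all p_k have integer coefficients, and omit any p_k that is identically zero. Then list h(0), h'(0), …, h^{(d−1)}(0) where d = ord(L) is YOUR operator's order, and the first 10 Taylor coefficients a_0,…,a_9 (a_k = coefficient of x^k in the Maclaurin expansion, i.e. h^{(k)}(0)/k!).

L = (16 - 30·x - 30·x^2 + 32·x^3 + 48·x^4) + (-3 + 11·x - 3·x^2 - 22·x^3 + 10·x^4 + 12·x^5)·Dx  (order 1).
h: a_k = 18, 96, 342, 1032, 2820, 7236, 17766, 42240, 98010, 223140, …
ICs: h(0) = 18.

f: a_k = -2, -4, -8, -16, -32, -64, -128, -256, -512, -1024, …
g: a_k = -3, -3, -6, -9, -15, -24, -39, -63, -102, -165, …
f·g: L₀ = L_f ⊗_s L_g, ord ≤ 1·1.
Differentiate: ansatz ord ≤ ord L₀ ⇒ L.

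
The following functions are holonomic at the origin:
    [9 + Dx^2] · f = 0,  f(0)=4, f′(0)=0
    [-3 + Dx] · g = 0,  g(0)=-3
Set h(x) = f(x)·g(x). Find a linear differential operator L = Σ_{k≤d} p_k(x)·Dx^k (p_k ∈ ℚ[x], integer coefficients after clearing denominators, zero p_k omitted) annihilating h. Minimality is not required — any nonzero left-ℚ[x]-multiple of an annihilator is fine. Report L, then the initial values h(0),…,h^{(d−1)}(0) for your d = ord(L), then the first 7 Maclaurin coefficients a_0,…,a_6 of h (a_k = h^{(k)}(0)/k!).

L = 18 - 6·Dx + Dx^2  (order 2).
h: a_k = -12, -36, 0, 108, 162, 486/5, 0, …
ICs: h(0) = -12, h′(0) = -36.

f: a_k = 4, 0, -18, 0, 27/2, 0, -81/20, …
g: a_k = -3, -9, -27/2, -27/2, -81/8, -243/40, -243/80, …
Sym-product of L_f,L_g gives L₀ (≤ ord 2).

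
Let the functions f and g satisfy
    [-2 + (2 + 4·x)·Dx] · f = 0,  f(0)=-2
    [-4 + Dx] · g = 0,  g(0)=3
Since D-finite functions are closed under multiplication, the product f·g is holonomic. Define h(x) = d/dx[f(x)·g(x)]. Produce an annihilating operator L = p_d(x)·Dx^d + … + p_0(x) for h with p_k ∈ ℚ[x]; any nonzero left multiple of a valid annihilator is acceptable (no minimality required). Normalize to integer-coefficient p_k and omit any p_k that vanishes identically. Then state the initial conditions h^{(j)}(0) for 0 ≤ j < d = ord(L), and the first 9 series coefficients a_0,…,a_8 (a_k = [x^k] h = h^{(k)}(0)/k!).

f: a_k = -2, -2, 1, -1, 5/4, -7/4, 21/8, -33/8, 429/64, …
g: a_k = 3, 12, 24, 32, 32, 128/5, 256/15, 1024/105, 512/105, …
Sym-product of L_f,L_g gives L₀ (≤ ord 1).
Derive L from L₀ (diff closure).
L = (23 + 80·x + 64·x^2) + (-5 - 18·x - 16·x^2)·Dx  (order 1).
h: a_k = -30, -138, -309, -449, -1949/4, -1643/4, -36047/120, -135617/840, -815221/6720, …
ICs: h(0) = -30.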